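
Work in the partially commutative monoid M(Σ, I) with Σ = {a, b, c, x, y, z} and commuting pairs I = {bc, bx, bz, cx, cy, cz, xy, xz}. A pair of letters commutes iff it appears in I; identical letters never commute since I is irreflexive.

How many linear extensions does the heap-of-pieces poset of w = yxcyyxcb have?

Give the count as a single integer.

420

#0=y has no predecessor
#1=x has no predecessor
#2=c has no predecessor
#3=y depends on [0:y]
#4=y depends on [3:y]
#5=x depends on [1:x]
#6=c depends on [2:c]
#7=b depends on [4:y]
sources: [0:y, 1:x, 2:c]
N(rest) = Σ N(rest − s) over sources s of rest; N(one piece) = 1:
  size 1 → [5]=1  [6]=1  [7]=1
  size 2 → [1,5]=1  [2,6]=1  [4,7]=1  [5,6]=2  [5,7]=2  [6,7]=2
  size 3 → [1,5,6]=3  [1,5,7]=3  [2,5,6]=3  [2,6,7]=3  [3,4,7]=1  [4,5,7]=3  [4,6,7]=3  [5,6,7]=6
  size 4 → [0,3,4,7]=1  [1,2,5,6]=6  [1,4,5,7]=6  [1,5,6,7]=12  [2,4,6,7]=6  [2,5,6,7]=12  [3,4,5,7]=4  [3,4,6,7]=4  [4,5,6,7]=12
  size 5 → [0,3,4,5,7]=5  [0,3,4,6,7]=5  [1,2,5,6,7]=30  [1,3,4,5,7]=10  [1,4,5,6,7]=30  [2,3,4,6,7]=10  [2,4,5,6,7]=30  [3,4,5,6,7]=20
  size 6 → [0,1,3,4,5,7]=15  [0,2,3,4,6,7]=15  [0,3,4,5,6,7]=30  [1,2,4,5,6,7]=90  [1,3,4,5,6,7]=60  [2,3,4,5,6,7]=60
  first=0(y) contributes 210
  first=1(x) contributes 105
  first=2(c) contributes 105
|[w]| = 420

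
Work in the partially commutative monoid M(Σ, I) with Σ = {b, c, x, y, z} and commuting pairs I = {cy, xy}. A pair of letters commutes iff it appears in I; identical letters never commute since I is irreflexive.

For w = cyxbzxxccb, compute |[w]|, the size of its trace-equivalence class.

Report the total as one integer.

0(c) covers ∅
1(y) covers ∅
2(x) covers 0:c
3(b) covers 1:y, 2:x
4(z) covers 3:b
5(x) covers 4:z
6(x) covers 5:x
7(c) covers 6:x
8(c) covers 7:c
9(b) covers 8:c
floor of heap: 0:c, 1:y
completions by unplaced set U, small U first (add the entries for U minus each lowest piece of U):
  |U|=1: {9}:1
  |U|=2: {8,9}:1
  |U|=3: {7,8,9}:1
  |U|=4: {6,7,8,9}:1
  |U|=5: {5,6,7,8,9}:1
  |U|=6: {4,5,6,7,8,9}:1
  |U|=7: {3,4,5,6,7,8,9}:1
  |U|=8: {1,3,4,5,6,7,8,9}:1  {2,3,4,5,6,7,8,9}:1
  start at 0(c): 2
  start at 1(y): 1
sum over floor = 3

3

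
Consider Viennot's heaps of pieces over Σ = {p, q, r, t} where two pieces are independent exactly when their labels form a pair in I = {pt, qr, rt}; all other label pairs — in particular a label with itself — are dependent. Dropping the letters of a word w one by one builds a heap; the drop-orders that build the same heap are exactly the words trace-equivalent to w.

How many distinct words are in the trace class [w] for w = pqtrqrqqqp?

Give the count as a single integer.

28

drop 0:p onto floor
drop 1:q onto {0:p}
drop 2:t onto {1:q}
drop 3:r onto {0:p}
drop 4:q onto {2:t}
drop 5:r onto {3:r}
drop 6:q onto {4:q}
drop 7:q onto {6:q}
drop 8:q onto {7:q}
drop 9:p onto {5:r, 8:q}
ground layer = {0:p}
drop-orders for the pieces not yet dropped (sum over which currently-grounded one goes next):
  1 to go: {9} 1
  2 to go: {5,9} 1  {8,9} 1
  3 to go: {3,5,9} 1  {5,8,9} 2  {7,8,9} 1
  4 to go: {3,5,8,9} 3  {5,7,8,9} 3  {6,7,8,9} 1
  5 to go: {3,5,7,8,9} 6  {4,6,7,8,9} 1  {5,6,7,8,9} 4
  6 to go: {2,4,6,7,8,9} 1  {3,5,6,7,8,9} 10  {4,5,6,7,8,9} 5
  7 to go: {1,2,4,6,7,8,9} 1  {2,4,5,6,7,8,9} 6  {3,4,5,6,7,8,9} 15
  8 to go: {1,2,4,5,6,7,8,9} 7  {2,3,4,5,6,7,8,9} 21
  if 0:p drops first: 28 orders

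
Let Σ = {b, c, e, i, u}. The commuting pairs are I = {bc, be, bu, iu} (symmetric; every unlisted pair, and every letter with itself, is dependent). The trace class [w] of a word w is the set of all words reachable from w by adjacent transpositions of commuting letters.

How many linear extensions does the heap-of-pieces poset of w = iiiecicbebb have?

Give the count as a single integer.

10

drop 0:i onto floor
drop 1:i onto {0:i}
drop 2:i onto {1:i}
drop 3:e onto {2:i}
drop 4:c onto {3:e}
drop 5:i onto {4:c}
drop 6:c onto {5:i}
drop 7:b onto {5:i}
drop 8:e onto {6:c}
drop 9:b onto {7:b}
drop 10:b onto {9:b}
ground layer = {0:i}
drop-orders for the pieces not yet dropped (sum over which currently-grounded one goes next):
  1 to go: {8} 1  {10} 1
  2 to go: {6,8} 1  {8,10} 2  {9,10} 1
  3 to go: {6,8,10} 3  {7,9,10} 1  {8,9,10} 3
  4 to go: {6,8,9,10} 6  {7,8,9,10} 4
  5 to go: {6,7,8,9,10} 10
  6 to go: {5,6,7,8,9,10} 10
  7 to go: {4,5,6,7,8,9,10} 10
  8 to go: {3,4,5,6,7,8,9,10} 10
  9 to go: {2,3,4,5,6,7,8,9,10} 10
  if 0:i drops first: 10 orders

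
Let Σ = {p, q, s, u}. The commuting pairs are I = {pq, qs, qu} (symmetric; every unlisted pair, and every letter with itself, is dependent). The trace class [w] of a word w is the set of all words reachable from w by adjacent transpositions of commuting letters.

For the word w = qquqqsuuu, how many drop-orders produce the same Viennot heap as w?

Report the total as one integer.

piece 0:q — minimal
piece 1:q rests on {0:q}
piece 2:u — minimal
piece 3:q rests on {1:q}
piece 4:q rests on {3:q}
piece 5:s rests on {2:u}
piece 6:u rests on {5:s}
piece 7:u rests on {6:u}
piece 8:u rests on {7:u}
minimal pieces: {0:q, 2:u}
ways to finish when only these pieces remain (= sum over removing one remaining piece with nothing left below it):
  1 left: {4}→1  {8}→1
  2 left: {3,4}→1  {4,8}→2  {7,8}→1
  3 left: {1,3,4}→1  {3,4,8}→3  {4,7,8}→3  {6,7,8}→1
  4 left: {0,1,3,4}→1  {1,3,4,8}→4  {3,4,7,8}→6  {4,6,7,8}→4  {5,6,7,8}→1
  5 left: {0,1,3,4,8}→5  {1,3,4,7,8}→10  {2,5,6,7,8}→1  {3,4,6,7,8}→10  {4,5,6,7,8}→5
  6 left: {0,1,3,4,7,8}→15  {1,3,4,6,7,8}→20  {2,4,5,6,7,8}→6  {3,4,5,6,7,8}→15
  7 left: {0,1,3,4,6,7,8}→35  {1,3,4,5,6,7,8}→35  {2,3,4,5,6,7,8}→21
  placing 0:q first → 56 extensions
  placing 2:u first → 70 extensions
total linear extensions = 126

126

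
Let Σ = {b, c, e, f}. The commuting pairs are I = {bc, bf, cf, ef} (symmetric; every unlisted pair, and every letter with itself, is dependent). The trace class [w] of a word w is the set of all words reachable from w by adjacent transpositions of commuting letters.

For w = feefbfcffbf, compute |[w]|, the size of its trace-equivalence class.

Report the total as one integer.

piece 0:f — minimal
piece 1:e — minimal
piece 2:e rests on {1:e}
piece 3:f rests on {0:f}
piece 4:b rests on {2:e}
piece 5:f rests on {3:f}
piece 6:c rests on {2:e}
piece 7:f rests on {5:f}
piece 8:f rests on {7:f}
piece 9:b rests on {4:b}
piece 10:f rests on {8:f}
minimal pieces: {0:f, 1:e}
ways to finish when only these pieces remain (= sum over removing one remaining piece with nothing left below it):
  1 left: {6}→1  {9}→1  {10}→1
  2 left: {4,9}→1  {6,9}→2  {6,10}→2  {8,10}→1  {9,10}→2
  3 left: {4,6,9}→3  {4,9,10}→3  {6,8,10}→3  {6,9,10}→6  {7,8,10}→1  {8,9,10}→3
  4 left: {2,4,6,9}→3  {4,6,9,10}→12  {4,8,9,10}→6  {5,7,8,10}→1  {6,7,8,10}→4  {6,8,9,10}→12  {7,8,9,10}→4
  5 left: {1,2,4,6,9}→3  {2,4,6,9,10}→15  {3,5,7,8,10}→1  {4,6,8,9,10}→30  {4,7,8,9,10}→10  {5,6,7,8,10}→5  {5,7,8,9,10}→5  {6,7,8,9,10}→20
  6 left: {0,3,5,7,8,10}→1  {1,2,4,6,9,10}→18  {2,4,6,8,9,10}→45  {3,5,6,7,8,10}→6  {3,5,7,8,9,10}→6  {4,5,7,8,9,10}→15  {4,6,7,8,9,10}→60  {5,6,7,8,9,10}→30
  7 left: {0,3,5,6,7,8,10}→7  {0,3,5,7,8,9,10}→7  {1,2,4,6,8,9,10}→63  {2,4,6,7,8,9,10}→105  {3,4,5,7,8,9,10}→21  {3,5,6,7,8,9,10}→42  {4,5,6,7,8,9,10}→105
  8 left: {0,3,4,5,7,8,9,10}→28  {0,3,5,6,7,8,9,10}→56  {1,2,4,6,7,8,9,10}→168  {2,4,5,6,7,8,9,10}→210  {3,4,5,6,7,8,9,10}→168
  9 left: {0,3,4,5,6,7,8,9,10}→252  {1,2,4,5,6,7,8,9,10}→378  {2,3,4,5,6,7,8,9,10}→378
  placing 0:f first → 756 extensions
  placing 1:e first → 630 extensions
total linear extensions = 1386

1386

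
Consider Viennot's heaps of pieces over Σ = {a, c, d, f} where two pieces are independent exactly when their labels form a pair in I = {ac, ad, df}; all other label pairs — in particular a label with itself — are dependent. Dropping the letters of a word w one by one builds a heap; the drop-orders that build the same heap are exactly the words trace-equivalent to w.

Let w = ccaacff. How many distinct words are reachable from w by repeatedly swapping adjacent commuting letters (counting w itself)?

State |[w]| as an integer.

drop 0:c onto floor
drop 1:c onto {0:c}
drop 2:a onto floor
drop 3:a onto {2:a}
drop 4:c onto {1:c}
drop 5:f onto {3:a, 4:c}
drop 6:f onto {5:f}
ground layer = {0:c, 2:a}
drop-orders for the pieces not yet dropped (sum over which currently-grounded one goes next):
  1 to go: {6} 1
  2 to go: {5,6} 1
  3 to go: {3,5,6} 1  {4,5,6} 1
  4 to go: {1,4,5,6} 1  {2,3,5,6} 1  {3,4,5,6} 2
  5 to go: {0,1,4,5,6} 1  {1,3,4,5,6} 3  {2,3,4,5,6} 3
  if 0:c drops first: 6 orders
  if 2:a drops first: 4 orders
heap linearizations: 10

10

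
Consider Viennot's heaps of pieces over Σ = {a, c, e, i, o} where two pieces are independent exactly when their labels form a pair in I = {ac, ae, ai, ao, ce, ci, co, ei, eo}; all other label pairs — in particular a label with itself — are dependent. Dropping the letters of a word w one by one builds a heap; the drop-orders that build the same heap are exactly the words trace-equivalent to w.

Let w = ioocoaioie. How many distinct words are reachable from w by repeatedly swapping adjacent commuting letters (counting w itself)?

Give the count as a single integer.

720

piece 0:i — minimal
piece 1:o rests on {0:i}
piece 2:o rests on {1:o}
piece 3:c — minimal
piece 4:o rests on {2:o}
piece 5:a — minimal
piece 6:i rests on {4:o}
piece 7:o rests on {6:i}
piece 8:i rests on {7:o}
piece 9:e — minimal
minimal pieces: {0:i, 3:c, 5:a, 9:e}
ways to finish when only these pieces remain (= sum over removing one remaining piece with nothing left below it):
  1 left: {3}→1  {5}→1  {8}→1  {9}→1
  2 left: {3,5}→2  {3,8}→2  {3,9}→2  {5,8}→2  {5,9}→2  {7,8}→1  {8,9}→2
  3 left: {3,5,8}→6  {3,5,9}→6  {3,7,8}→3  {3,8,9}→6  {5,7,8}→3  {5,8,9}→6  {6,7,8}→1  {7,8,9}→3
  4 left: {3,5,7,8}→12  {3,5,8,9}→24  {3,6,7,8}→4  {3,7,8,9}→12  {4,6,7,8}→1  {5,6,7,8}→4  {5,7,8,9}→12  {6,7,8,9}→4
  5 left: {2,4,6,7,8}→1  {3,4,6,7,8}→5  {3,5,6,7,8}→20  {3,5,7,8,9}→60  {3,6,7,8,9}→20  {4,5,6,7,8}→5  {4,6,7,8,9}→5  {5,6,7,8,9}→20
  6 left: {1,2,4,6,7,8}→1  {2,3,4,6,7,8}→6  {2,4,5,6,7,8}→6  {2,4,6,7,8,9}→6  {3,4,5,6,7,8}→30  {3,4,6,7,8,9}→30  {3,5,6,7,8,9}→120  {4,5,6,7,8,9}→30
  7 left: {0,1,2,4,6,7,8}→1  {1,2,3,4,6,7,8}→7  {1,2,4,5,6,7,8}→7  {1,2,4,6,7,8,9}→7  {2,3,4,5,6,7,8}→42  {2,3,4,6,7,8,9}→42  {2,4,5,6,7,8,9}→42  {3,4,5,6,7,8,9}→210
  8 left: {0,1,2,3,4,6,7,8}→8  {0,1,2,4,5,6,7,8}→8  {0,1,2,4,6,7,8,9}→8  {1,2,3,4,5,6,7,8}→56  {1,2,3,4,6,7,8,9}→56  {1,2,4,5,6,7,8,9}→56  {2,3,4,5,6,7,8,9}→336
  placing 0:i first → 504 extensions
  placing 3:c first → 72 extensions
  placing 5:a first → 72 extensions
  placing 9:e first → 72 extensions
total linear extensions = 720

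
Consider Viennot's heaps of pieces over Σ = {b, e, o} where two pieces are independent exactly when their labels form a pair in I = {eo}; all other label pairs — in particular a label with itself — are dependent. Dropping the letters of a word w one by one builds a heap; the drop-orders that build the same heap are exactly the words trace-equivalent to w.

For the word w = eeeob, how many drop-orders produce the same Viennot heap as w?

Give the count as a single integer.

4

drop 0:e onto floor
drop 1:e onto {0:e}
drop 2:e onto {1:e}
drop 3:o onto floor
drop 4:b onto {2:e, 3:o}
ground layer = {0:e, 3:o}
drop-orders for the pieces not yet dropped (sum over which currently-grounded one goes next):
  1 to go: {4} 1
  2 to go: {2,4} 1  {3,4} 1
  3 to go: {1,2,4} 1  {2,3,4} 2
  if 0:e drops first: 3 orders
  if 3:o drops first: 1 orders
heap linearizations: 4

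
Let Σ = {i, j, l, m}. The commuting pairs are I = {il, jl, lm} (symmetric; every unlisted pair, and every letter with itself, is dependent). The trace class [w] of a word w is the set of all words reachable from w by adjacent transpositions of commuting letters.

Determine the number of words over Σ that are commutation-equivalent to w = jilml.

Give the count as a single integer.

10

#0=j has no predecessor
#1=i depends on [0:j]
#2=l has no predecessor
#3=m depends on [1:i]
#4=l depends on [2:l]
sources: [0:j, 2:l]
N(rest) = Σ N(rest − s) over sources s of rest; N(one piece) = 1:
  size 1 → [3]=1  [4]=1
  size 2 → [1,3]=1  [2,4]=1  [3,4]=2
  size 3 → [0,1,3]=1  [1,3,4]=3  [2,3,4]=3
  first=0(j) contributes 6
  first=2(l) contributes 4
|[w]| = 10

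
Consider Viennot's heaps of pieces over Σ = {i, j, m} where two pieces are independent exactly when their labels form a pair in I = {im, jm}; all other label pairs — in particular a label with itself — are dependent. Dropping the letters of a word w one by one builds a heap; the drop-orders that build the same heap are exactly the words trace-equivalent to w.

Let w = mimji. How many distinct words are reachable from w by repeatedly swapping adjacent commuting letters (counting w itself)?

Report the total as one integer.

10

#0=m has no predecessor
#1=i has no predecessor
#2=m depends on [0:m]
#3=j depends on [1:i]
#4=i depends on [3:j]
sources: [0:m, 1:i]
N(rest) = Σ N(rest − s) over sources s of rest; N(one piece) = 1:
  size 1 → [2]=1  [4]=1
  size 2 → [0,2]=1  [2,4]=2  [3,4]=1
  size 3 → [0,2,4]=3  [1,3,4]=1  [2,3,4]=3
  first=0(m) contributes 4
  first=1(i) contributes 6
|[w]| = 10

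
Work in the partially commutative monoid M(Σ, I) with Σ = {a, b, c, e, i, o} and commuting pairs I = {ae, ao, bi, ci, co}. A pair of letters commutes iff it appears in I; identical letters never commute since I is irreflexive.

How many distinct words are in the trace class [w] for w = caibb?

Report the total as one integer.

0(c) covers ∅
1(a) covers 0:c
2(i) covers 1:a
3(b) covers 1:a
4(b) covers 3:b
floor of heap: 0:c
completions by unplaced set U, small U first (add the entries for U minus each lowest piece of U):
  |U|=1: {2}:1  {4}:1
  |U|=2: {2,4}:2  {3,4}:1
  |U|=3: {2,3,4}:3
  start at 0(c): 3

3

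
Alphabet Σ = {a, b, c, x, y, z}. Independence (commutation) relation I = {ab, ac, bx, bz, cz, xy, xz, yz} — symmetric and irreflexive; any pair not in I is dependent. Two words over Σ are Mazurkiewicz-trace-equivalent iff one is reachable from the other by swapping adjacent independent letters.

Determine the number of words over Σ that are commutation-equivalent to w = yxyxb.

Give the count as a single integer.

drop 0:y onto floor
drop 1:x onto floor
drop 2:y onto {0:y}
drop 3:x onto {1:x}
drop 4:b onto {2:y}
ground layer = {0:y, 1:x}
drop-orders for the pieces not yet dropped (sum over which currently-grounded one goes next):
  1 to go: {3} 1  {4} 1
  2 to go: {1,3} 1  {2,4} 1  {3,4} 2
  3 to go: {0,2,4} 1  {1,3,4} 3  {2,3,4} 3
  if 0:y drops first: 6 orders
  if 1:x drops first: 4 orders
heap linearizations: 10

10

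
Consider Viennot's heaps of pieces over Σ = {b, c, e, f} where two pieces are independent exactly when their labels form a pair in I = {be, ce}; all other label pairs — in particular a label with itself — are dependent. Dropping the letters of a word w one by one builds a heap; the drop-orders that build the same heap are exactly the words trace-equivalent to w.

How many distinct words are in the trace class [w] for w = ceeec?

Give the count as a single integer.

10

piece 0:c — minimal
piece 1:e — minimal
piece 2:e rests on {1:e}
piece 3:e rests on {2:e}
piece 4:c rests on {0:c}
minimal pieces: {0:c, 1:e}
ways to finish when only these pieces remain (= sum over removing one remaining piece with nothing left below it):
  1 left: {3}→1  {4}→1
  2 left: {0,4}→1  {2,3}→1  {3,4}→2
  3 left: {0,3,4}→3  {1,2,3}→1  {2,3,4}→3
  placing 0:c first → 4 extensions
  placing 1:e first → 6 extensions
total linear extensions = 10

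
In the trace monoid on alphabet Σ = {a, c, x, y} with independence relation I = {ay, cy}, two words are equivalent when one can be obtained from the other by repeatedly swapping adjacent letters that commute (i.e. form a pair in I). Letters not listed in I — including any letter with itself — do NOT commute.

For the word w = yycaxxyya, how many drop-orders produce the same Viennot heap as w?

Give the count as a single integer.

18

piece 0:y — minimal
piece 1:y rests on {0:y}
piece 2:c — minimal
piece 3:a rests on {2:c}
piece 4:x rests on {1:y, 3:a}
piece 5:x rests on {4:x}
piece 6:y rests on {5:x}
piece 7:y rests on {6:y}
piece 8:a rests on {5:x}
minimal pieces: {0:y, 2:c}
ways to finish when only these pieces remain (= sum over removing one remaining piece with nothing left below it):
  1 left: {7}→1  {8}→1
  2 left: {6,7}→1  {7,8}→2
  3 left: {6,7,8}→3
  4 left: {5,6,7,8}→3
  5 left: {4,5,6,7,8}→3
  6 left: {1,4,5,6,7,8}→3  {3,4,5,6,7,8}→3
  7 left: {0,1,4,5,6,7,8}→3  {1,3,4,5,6,7,8}→6  {2,3,4,5,6,7,8}→3
  placing 0:y first → 9 extensions
  placing 2:c first → 9 extensions
total linear extensions = 18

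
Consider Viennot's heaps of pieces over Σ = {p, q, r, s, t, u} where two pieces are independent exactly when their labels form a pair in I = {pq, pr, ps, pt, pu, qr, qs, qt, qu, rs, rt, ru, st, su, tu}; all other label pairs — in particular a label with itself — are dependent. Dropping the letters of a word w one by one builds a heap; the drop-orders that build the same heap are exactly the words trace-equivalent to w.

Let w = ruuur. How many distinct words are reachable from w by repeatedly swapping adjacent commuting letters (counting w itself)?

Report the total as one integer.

10

#0=r has no predecessor
#1=u has no predecessor
#2=u depends on [1:u]
#3=u depends on [2:u]
#4=r depends on [0:r]
sources: [0:r, 1:u]
N(rest) = Σ N(rest − s) over sources s of rest; N(one piece) = 1:
  size 1 → [3]=1  [4]=1
  size 2 → [0,4]=1  [2,3]=1  [3,4]=2
  size 3 → [0,3,4]=3  [1,2,3]=1  [2,3,4]=3
  first=0(r) contributes 4
  first=1(u) contributes 6
|[w]| = 10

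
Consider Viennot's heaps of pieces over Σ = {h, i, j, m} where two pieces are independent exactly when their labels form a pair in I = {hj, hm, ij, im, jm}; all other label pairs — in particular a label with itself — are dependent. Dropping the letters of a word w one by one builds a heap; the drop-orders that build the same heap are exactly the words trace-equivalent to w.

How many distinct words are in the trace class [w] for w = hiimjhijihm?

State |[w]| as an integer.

0(h) covers ∅
1(i) covers 0:h
2(i) covers 1:i
3(m) covers ∅
4(j) covers ∅
5(h) covers 2:i
6(i) covers 5:h
7(j) covers 4:j
8(i) covers 6:i
9(h) covers 8:i
10(m) covers 3:m
floor of heap: 0:h, 3:m, 4:j
completions by unplaced set U, small U first (add the entries for U minus each lowest piece of U):
  |U|=1: {7}:1  {9}:1  {10}:1
  |U|=2: {3,10}:1  {4,7}:1  {7,9}:2  {7,10}:2  {8,9}:1  {9,10}:2
  |U|=3: {3,7,10}:3  {3,9,10}:3  {4,7,9}:3  {4,7,10}:3  {6,8,9}:1  {7,8,9}:3  {7,9,10}:6  {8,9,10}:3
  |U|=4: {3,4,7,10}:6  {3,7,9,10}:12  {3,8,9,10}:6  {4,7,8,9}:6  {4,7,9,10}:12  {5,6,8,9}:1  {6,7,8,9}:4  {6,8,9,10}:4  {7,8,9,10}:12
  |U|=5: {2,5,6,8,9}:1  {3,4,7,9,10}:30  {3,6,8,9,10}:10  {3,7,8,9,10}:30  {4,6,7,8,9}:10  {4,7,8,9,10}:30  {5,6,7,8,9}:5  {5,6,8,9,10}:5  {6,7,8,9,10}:20
  |U|=6: {1,2,5,6,8,9}:1  {2,5,6,7,8,9}:6  {2,5,6,8,9,10}:6  {3,4,7,8,9,10}:90  {3,5,6,8,9,10}:15  {3,6,7,8,9,10}:60  {4,5,6,7,8,9}:15  {4,6,7,8,9,10}:60  {5,6,7,8,9,10}:30
  |U|=7: {0,1,2,5,6,8,9}:1  {1,2,5,6,7,8,9}:7  {1,2,5,6,8,9,10}:7  {2,3,5,6,8,9,10}:21  {2,4,5,6,7,8,9}:21  {2,5,6,7,8,9,10}:42  {3,4,6,7,8,9,10}:210  {3,5,6,7,8,9,10}:105  {4,5,6,7,8,9,10}:105
  |U|=8: {0,1,2,5,6,7,8,9}:8  {0,1,2,5,6,8,9,10}:8  {1,2,3,5,6,8,9,10}:28  {1,2,4,5,6,7,8,9}:28  {1,2,5,6,7,8,9,10}:56  {2,3,5,6,7,8,9,10}:168  {2,4,5,6,7,8,9,10}:168  {3,4,5,6,7,8,9,10}:420
  |U|=9: {0,1,2,3,5,6,8,9,10}:36  {0,1,2,4,5,6,7,8,9}:36  {0,1,2,5,6,7,8,9,10}:72  {1,2,3,5,6,7,8,9,10}:252  {1,2,4,5,6,7,8,9,10}:252  {2,3,4,5,6,7,8,9,10}:756
  start at 0(h): 1260
  start at 3(m): 360
  start at 4(j): 360
sum over floor = 1980

1980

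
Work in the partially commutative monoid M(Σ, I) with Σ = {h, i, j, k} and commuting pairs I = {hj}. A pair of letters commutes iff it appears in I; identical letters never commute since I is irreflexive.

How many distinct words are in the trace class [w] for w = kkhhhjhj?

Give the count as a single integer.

drop 0:k onto floor
drop 1:k onto {0:k}
drop 2:h onto {1:k}
drop 3:h onto {2:h}
drop 4:h onto {3:h}
drop 5:j onto {1:k}
drop 6:h onto {4:h}
drop 7:j onto {5:j}
ground layer = {0:k}
drop-orders for the pieces not yet dropped (sum over which currently-grounded one goes next):
  1 to go: {6} 1  {7} 1
  2 to go: {4,6} 1  {5,7} 1  {6,7} 2
  3 to go: {3,4,6} 1  {4,6,7} 3  {5,6,7} 3
  4 to go: {2,3,4,6} 1  {3,4,6,7} 4  {4,5,6,7} 6
  5 to go: {2,3,4,6,7} 5  {3,4,5,6,7} 10
  6 to go: {2,3,4,5,6,7} 15
  if 0:k drops first: 15 orders

15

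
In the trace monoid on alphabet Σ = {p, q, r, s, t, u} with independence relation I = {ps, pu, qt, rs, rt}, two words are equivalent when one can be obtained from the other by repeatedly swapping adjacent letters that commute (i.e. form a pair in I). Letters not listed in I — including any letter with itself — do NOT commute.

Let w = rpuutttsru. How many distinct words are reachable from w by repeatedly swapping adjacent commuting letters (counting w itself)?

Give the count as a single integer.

15

piece 0:r — minimal
piece 1:p rests on {0:r}
piece 2:u rests on {0:r}
piece 3:u rests on {2:u}
piece 4:t rests on {1:p, 3:u}
piece 5:t rests on {4:t}
piece 6:t rests on {5:t}
piece 7:s rests on {6:t}
piece 8:r rests on {1:p, 3:u}
piece 9:u rests on {7:s, 8:r}
minimal pieces: {0:r}
ways to finish when only these pieces remain (= sum over removing one remaining piece with nothing left below it):
  1 left: {9}→1
  2 left: {7,9}→1  {8,9}→1
  3 left: {6,7,9}→1  {7,8,9}→2
  4 left: {5,6,7,9}→1  {6,7,8,9}→3
  5 left: {4,5,6,7,9}→1  {5,6,7,8,9}→4
  6 left: {4,5,6,7,8,9}→5
  7 left: {1,4,5,6,7,8,9}→5  {3,4,5,6,7,8,9}→5
  8 left: {1,3,4,5,6,7,8,9}→10  {2,3,4,5,6,7,8,9}→5
  placing 0:r first → 15 extensions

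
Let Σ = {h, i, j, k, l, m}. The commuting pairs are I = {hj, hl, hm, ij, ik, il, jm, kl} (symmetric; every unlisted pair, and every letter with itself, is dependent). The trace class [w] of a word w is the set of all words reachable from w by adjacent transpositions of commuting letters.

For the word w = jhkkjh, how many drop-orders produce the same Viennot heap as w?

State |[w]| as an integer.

piece 0:j — minimal
piece 1:h — minimal
piece 2:k rests on {0:j, 1:h}
piece 3:k rests on {2:k}
piece 4:j rests on {3:k}
piece 5:h rests on {3:k}
minimal pieces: {0:j, 1:h}
ways to finish when only these pieces remain (= sum over removing one remaining piece with nothing left below it):
  1 left: {4}→1  {5}→1
  2 left: {4,5}→2
  3 left: {3,4,5}→2
  4 left: {2,3,4,5}→2
  placing 0:j first → 2 extensions
  placing 1:h first → 2 extensions
total linear extensions = 4

4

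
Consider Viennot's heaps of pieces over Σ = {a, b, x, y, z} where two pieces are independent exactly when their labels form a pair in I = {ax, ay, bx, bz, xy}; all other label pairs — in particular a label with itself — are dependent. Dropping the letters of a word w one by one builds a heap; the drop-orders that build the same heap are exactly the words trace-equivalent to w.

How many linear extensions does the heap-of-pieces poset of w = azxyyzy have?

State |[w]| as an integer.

drop 0:a onto floor
drop 1:z onto {0:a}
drop 2:x onto {1:z}
drop 3:y onto {1:z}
drop 4:y onto {3:y}
drop 5:z onto {2:x, 4:y}
drop 6:y onto {5:z}
ground layer = {0:a}
drop-orders for the pieces not yet dropped (sum over which currently-grounded one goes next):
  1 to go: {6} 1
  2 to go: {5,6} 1
  3 to go: {2,5,6} 1  {4,5,6} 1
  4 to go: {2,4,5,6} 2  {3,4,5,6} 1
  5 to go: {2,3,4,5,6} 3
  if 0:a drops first: 3 orders

3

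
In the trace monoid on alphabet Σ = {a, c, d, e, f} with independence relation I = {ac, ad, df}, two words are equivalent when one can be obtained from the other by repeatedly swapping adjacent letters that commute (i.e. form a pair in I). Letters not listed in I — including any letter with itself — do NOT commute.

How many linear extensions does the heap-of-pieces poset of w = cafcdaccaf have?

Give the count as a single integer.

0(c) covers ∅
1(a) covers ∅
2(f) covers 0:c, 1:a
3(c) covers 2:f
4(d) covers 3:c
5(a) covers 2:f
6(c) covers 4:d
7(c) covers 6:c
8(a) covers 5:a
9(f) covers 7:c, 8:a
floor of heap: 0:c, 1:a
completions by unplaced set U, small U first (add the entries for U minus each lowest piece of U):
  |U|=1: {9}:1
  |U|=2: {7,9}:1  {8,9}:1
  |U|=3: {5,8,9}:1  {6,7,9}:1  {7,8,9}:2
  |U|=4: {4,6,7,9}:1  {5,7,8,9}:3  {6,7,8,9}:3
  |U|=5: {3,4,6,7,9}:1  {4,6,7,8,9}:4  {5,6,7,8,9}:6
  |U|=6: {3,4,6,7,8,9}:5  {4,5,6,7,8,9}:10
  |U|=7: {3,4,5,6,7,8,9}:15
  |U|=8: {2,3,4,5,6,7,8,9}:15
  start at 0(c): 15
  start at 1(a): 15
sum over floor = 30

30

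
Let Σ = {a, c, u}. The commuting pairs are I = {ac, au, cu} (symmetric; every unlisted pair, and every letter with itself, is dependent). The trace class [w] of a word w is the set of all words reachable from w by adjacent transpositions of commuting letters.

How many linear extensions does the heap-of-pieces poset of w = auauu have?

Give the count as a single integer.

10

#0=a has no predecessor
#1=u has no predecessor
#2=a depends on [0:a]
#3=u depends on [1:u]
#4=u depends on [3:u]
sources: [0:a, 1:u]
N(rest) = Σ N(rest − s) over sources s of rest; N(one piece) = 1:
  size 1 → [2]=1  [4]=1
  size 2 → [0,2]=1  [2,4]=2  [3,4]=1
  size 3 → [0,2,4]=3  [1,3,4]=1  [2,3,4]=3
  first=0(a) contributes 4
  first=1(u) contributes 6
|[w]| = 10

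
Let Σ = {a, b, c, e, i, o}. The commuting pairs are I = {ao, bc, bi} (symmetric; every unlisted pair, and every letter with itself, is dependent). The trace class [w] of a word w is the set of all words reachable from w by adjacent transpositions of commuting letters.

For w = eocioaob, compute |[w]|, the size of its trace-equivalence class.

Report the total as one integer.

drop 0:e onto floor
drop 1:o onto {0:e}
drop 2:c onto {1:o}
drop 3:i onto {2:c}
drop 4:o onto {3:i}
drop 5:a onto {3:i}
drop 6:o onto {4:o}
drop 7:b onto {5:a, 6:o}
ground layer = {0:e}
drop-orders for the pieces not yet dropped (sum over which currently-grounded one goes next):
  1 to go: {7} 1
  2 to go: {5,7} 1  {6,7} 1
  3 to go: {4,6,7} 1  {5,6,7} 2
  4 to go: {4,5,6,7} 3
  5 to go: {3,4,5,6,7} 3
  6 to go: {2,3,4,5,6,7} 3
  if 0:e drops first: 3 orders

3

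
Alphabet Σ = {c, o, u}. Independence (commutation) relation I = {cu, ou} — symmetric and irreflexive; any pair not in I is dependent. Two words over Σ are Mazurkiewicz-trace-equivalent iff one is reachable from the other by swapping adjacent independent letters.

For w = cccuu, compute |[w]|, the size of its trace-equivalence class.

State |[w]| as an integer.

drop 0:c onto floor
drop 1:c onto {0:c}
drop 2:c onto {1:c}
drop 3:u onto floor
drop 4:u onto {3:u}
ground layer = {0:c, 3:u}
drop-orders for the pieces not yet dropped (sum over which currently-grounded one goes next):
  1 to go: {2} 1  {4} 1
  2 to go: {1,2} 1  {2,4} 2  {3,4} 1
  3 to go: {0,1,2} 1  {1,2,4} 3  {2,3,4} 3
  if 0:c drops first: 6 orders
  if 3:u drops first: 4 orders
heap linearizations: 10

10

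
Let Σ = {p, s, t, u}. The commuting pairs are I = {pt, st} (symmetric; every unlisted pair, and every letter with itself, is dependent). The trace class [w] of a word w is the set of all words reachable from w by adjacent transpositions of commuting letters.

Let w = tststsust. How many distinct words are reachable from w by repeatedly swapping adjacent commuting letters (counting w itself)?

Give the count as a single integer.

40

drop 0:t onto floor
drop 1:s onto floor
drop 2:t onto {0:t}
drop 3:s onto {1:s}
drop 4:t onto {2:t}
drop 5:s onto {3:s}
drop 6:u onto {4:t, 5:s}
drop 7:s onto {6:u}
drop 8:t onto {6:u}
ground layer = {0:t, 1:s}
drop-orders for the pieces not yet dropped (sum over which currently-grounded one goes next):
  1 to go: {7} 1  {8} 1
  2 to go: {7,8} 2
  3 to go: {6,7,8} 2
  4 to go: {4,6,7,8} 2  {5,6,7,8} 2
  5 to go: {2,4,6,7,8} 2  {3,5,6,7,8} 2  {4,5,6,7,8} 4
  6 to go: {0,2,4,6,7,8} 2  {1,3,5,6,7,8} 2  {2,4,5,6,7,8} 6  {3,4,5,6,7,8} 6
  7 to go: {0,2,4,5,6,7,8} 8  {1,3,4,5,6,7,8} 8  {2,3,4,5,6,7,8} 12
  if 0:t drops first: 20 orders
  if 1:s drops first: 20 orders
heap linearizations: 40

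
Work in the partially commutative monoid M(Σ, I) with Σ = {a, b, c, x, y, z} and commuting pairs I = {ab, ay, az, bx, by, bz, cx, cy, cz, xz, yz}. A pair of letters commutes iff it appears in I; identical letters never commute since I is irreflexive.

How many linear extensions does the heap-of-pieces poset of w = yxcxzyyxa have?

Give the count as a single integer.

63

#0=y has no predecessor
#1=x depends on [0:y]
#2=c has no predecessor
#3=x depends on [1:x]
#4=z has no predecessor
#5=y depends on [3:x]
#6=y depends on [5:y]
#7=x depends on [6:y]
#8=a depends on [2:c, 7:x]
sources: [0:y, 2:c, 4:z]
N(rest) = Σ N(rest − s) over sources s of rest; N(one piece) = 1:
  size 1 → [4]=1  [8]=1
  size 2 → [2,8]=1  [4,8]=2  [7,8]=1
  size 3 → [2,4,8]=3  [2,7,8]=2  [4,7,8]=3  [6,7,8]=1
  size 4 → [2,4,7,8]=8  [2,6,7,8]=3  [4,6,7,8]=4  [5,6,7,8]=1
  size 5 → [2,4,6,7,8]=15  [2,5,6,7,8]=4  [3,5,6,7,8]=1  [4,5,6,7,8]=5
  size 6 → [1,3,5,6,7,8]=1  [2,3,5,6,7,8]=5  [2,4,5,6,7,8]=24  [3,4,5,6,7,8]=6
  size 7 → [0,1,3,5,6,7,8]=1  [1,2,3,5,6,7,8]=6  [1,3,4,5,6,7,8]=7  [2,3,4,5,6,7,8]=35
  first=0(y) contributes 48
  first=2(c) contributes 8
  first=4(z) contributes 7
|[w]| = 63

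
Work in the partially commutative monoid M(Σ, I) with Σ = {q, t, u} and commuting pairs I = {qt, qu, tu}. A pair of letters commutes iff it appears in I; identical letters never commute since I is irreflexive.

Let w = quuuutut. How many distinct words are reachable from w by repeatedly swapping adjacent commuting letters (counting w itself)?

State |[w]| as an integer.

168

piece 0:q — minimal
piece 1:u — minimal
piece 2:u rests on {1:u}
piece 3:u rests on {2:u}
piece 4:u rests on {3:u}
piece 5:t — minimal
piece 6:u rests on {4:u}
piece 7:t rests on {5:t}
minimal pieces: {0:q, 1:u, 5:t}
ways to finish when only these pieces remain (= sum over removing one remaining piece with nothing left below it):
  1 left: {0}→1  {6}→1  {7}→1
  2 left: {0,6}→2  {0,7}→2  {4,6}→1  {5,7}→1  {6,7}→2
  3 left: {0,4,6}→3  {0,5,7}→3  {0,6,7}→6  {3,4,6}→1  {4,6,7}→3  {5,6,7}→3
  4 left: {0,3,4,6}→4  {0,4,6,7}→12  {0,5,6,7}→12  {2,3,4,6}→1  {3,4,6,7}→4  {4,5,6,7}→6
  5 left: {0,2,3,4,6}→5  {0,3,4,6,7}→20  {0,4,5,6,7}→30  {1,2,3,4,6}→1  {2,3,4,6,7}→5  {3,4,5,6,7}→10
  6 left: {0,1,2,3,4,6}→6  {0,2,3,4,6,7}→30  {0,3,4,5,6,7}→60  {1,2,3,4,6,7}→6  {2,3,4,5,6,7}→15
  placing 0:q first → 21 extensions
  placing 1:u first → 105 extensions
  placing 5:t first → 42 extensions
total linear extensions = 168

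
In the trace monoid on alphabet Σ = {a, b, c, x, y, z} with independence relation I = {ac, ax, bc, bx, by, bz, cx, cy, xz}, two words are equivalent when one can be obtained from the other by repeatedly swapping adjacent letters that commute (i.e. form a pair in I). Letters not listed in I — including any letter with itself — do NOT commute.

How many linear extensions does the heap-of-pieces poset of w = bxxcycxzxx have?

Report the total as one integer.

740

drop 0:b onto floor
drop 1:x onto floor
drop 2:x onto {1:x}
drop 3:c onto floor
drop 4:y onto {2:x}
drop 5:c onto {3:c}
drop 6:x onto {4:y}
drop 7:z onto {4:y, 5:c}
drop 8:x onto {6:x}
drop 9:x onto {8:x}
ground layer = {0:b, 1:x, 3:c}
drop-orders for the pieces not yet dropped (sum over which currently-grounded one goes next):
  1 to go: {0} 1  {7} 1  {9} 1
  2 to go: {0,7} 2  {0,9} 2  {5,7} 1  {7,9} 2  {8,9} 1
  3 to go: {0,5,7} 3  {0,7,9} 6  {0,8,9} 3  {3,5,7} 1  {5,7,9} 3  {6,8,9} 1  {7,8,9} 3
  4 to go: {0,3,5,7} 4  {0,5,7,9} 12  {0,6,8,9} 4  {0,7,8,9} 12  {3,5,7,9} 4  {5,7,8,9} 6  {6,7,8,9} 4
  5 to go: {0,3,5,7,9} 20  {0,5,7,8,9} 30  {0,6,7,8,9} 20  {3,5,7,8,9} 10  {4,6,7,8,9} 4  {5,6,7,8,9} 10
  6 to go: {0,3,5,7,8,9} 60  {0,4,6,7,8,9} 24  {0,5,6,7,8,9} 60  {2,4,6,7,8,9} 4  {3,5,6,7,8,9} 20  {4,5,6,7,8,9} 14
  7 to go: {0,2,4,6,7,8,9} 28  {0,3,5,6,7,8,9} 140  {0,4,5,6,7,8,9} 98  {1,2,4,6,7,8,9} 4  {2,4,5,6,7,8,9} 18  {3,4,5,6,7,8,9} 34
  8 to go: {0,1,2,4,6,7,8,9} 32  {0,2,4,5,6,7,8,9} 144  {0,3,4,5,6,7,8,9} 272  {1,2,4,5,6,7,8,9} 22  {2,3,4,5,6,7,8,9} 52
  if 0:b drops first: 74 orders
  if 1:x drops first: 468 orders
  if 3:c drops first: 198 orders
heap linearizations: 740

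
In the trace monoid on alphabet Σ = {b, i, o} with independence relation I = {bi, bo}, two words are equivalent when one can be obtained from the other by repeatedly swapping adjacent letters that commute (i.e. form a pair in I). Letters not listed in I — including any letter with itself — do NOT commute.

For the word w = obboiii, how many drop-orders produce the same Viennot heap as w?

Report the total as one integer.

21

#0=o has no predecessor
#1=b has no predecessor
#2=b depends on [1:b]
#3=o depends on [0:o]
#4=i depends on [3:o]
#5=i depends on [4:i]
#6=i depends on [5:i]
sources: [0:o, 1:b]
N(rest) = Σ N(rest − s) over sources s of rest; N(one piece) = 1:
  size 1 → [2]=1  [6]=1
  size 2 → [1,2]=1  [2,6]=2  [5,6]=1
  size 3 → [1,2,6]=3  [2,5,6]=3  [4,5,6]=1
  size 4 → [1,2,5,6]=6  [2,4,5,6]=4  [3,4,5,6]=1
  size 5 → [0,3,4,5,6]=1  [1,2,4,5,6]=10  [2,3,4,5,6]=5
  first=0(o) contributes 15
  first=1(b) contributes 6
|[w]| = 21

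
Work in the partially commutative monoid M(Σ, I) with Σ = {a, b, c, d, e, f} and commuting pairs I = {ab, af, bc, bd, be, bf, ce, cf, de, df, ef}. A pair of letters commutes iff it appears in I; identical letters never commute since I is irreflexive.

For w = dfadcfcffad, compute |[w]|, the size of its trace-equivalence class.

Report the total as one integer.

330

drop 0:d onto floor
drop 1:f onto floor
drop 2:a onto {0:d}
drop 3:d onto {2:a}
drop 4:c onto {3:d}
drop 5:f onto {1:f}
drop 6:c onto {4:c}
drop 7:f onto {5:f}
drop 8:f onto {7:f}
drop 9:a onto {6:c}
drop 10:d onto {9:a}
ground layer = {0:d, 1:f}
drop-orders for the pieces not yet dropped (sum over which currently-grounded one goes next):
  1 to go: {8} 1  {10} 1
  2 to go: {7,8} 1  {8,10} 2  {9,10} 1
  3 to go: {5,7,8} 1  {6,9,10} 1  {7,8,10} 3  {8,9,10} 3
  4 to go: {1,5,7,8} 1  {4,6,9,10} 1  {5,7,8,10} 4  {6,8,9,10} 4  {7,8,9,10} 6
  5 to go: {1,5,7,8,10} 5  {3,4,6,9,10} 1  {4,6,8,9,10} 5  {5,7,8,9,10} 10  {6,7,8,9,10} 10
  6 to go: {1,5,7,8,9,10} 15  {2,3,4,6,9,10} 1  {3,4,6,8,9,10} 6  {4,6,7,8,9,10} 15  {5,6,7,8,9,10} 20
  7 to go: {0,2,3,4,6,9,10} 1  {1,5,6,7,8,9,10} 35  {2,3,4,6,8,9,10} 7  {3,4,6,7,8,9,10} 21  {4,5,6,7,8,9,10} 35
  8 to go: {0,2,3,4,6,8,9,10} 8  {1,4,5,6,7,8,9,10} 70  {2,3,4,6,7,8,9,10} 28  {3,4,5,6,7,8,9,10} 56
  9 to go: {0,2,3,4,6,7,8,9,10} 36  {1,3,4,5,6,7,8,9,10} 126  {2,3,4,5,6,7,8,9,10} 84
  if 0:d drops first: 210 orders
  if 1:f drops first: 120 orders
heap linearizations: 330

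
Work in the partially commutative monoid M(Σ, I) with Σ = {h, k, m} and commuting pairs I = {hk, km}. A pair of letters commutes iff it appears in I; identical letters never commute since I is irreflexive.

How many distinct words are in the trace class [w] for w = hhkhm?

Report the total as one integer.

#0=h has no predecessor
#1=h depends on [0:h]
#2=k has no predecessor
#3=h depends on [1:h]
#4=m depends on [3:h]
sources: [0:h, 2:k]
N(rest) = Σ N(rest − s) over sources s of rest; N(one piece) = 1:
  size 1 → [2]=1  [4]=1
  size 2 → [2,4]=2  [3,4]=1
  size 3 → [1,3,4]=1  [2,3,4]=3
  first=0(h) contributes 4
  first=2(k) contributes 1
|[w]| = 5

5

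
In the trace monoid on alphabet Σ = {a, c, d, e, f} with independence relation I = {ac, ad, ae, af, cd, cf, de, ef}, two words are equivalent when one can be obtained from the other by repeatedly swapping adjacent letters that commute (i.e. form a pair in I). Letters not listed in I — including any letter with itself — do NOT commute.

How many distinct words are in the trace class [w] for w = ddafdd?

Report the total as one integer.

#0=d has no predecessor
#1=d depends on [0:d]
#2=a has no predecessor
#3=f depends on [1:d]
#4=d depends on [3:f]
#5=d depends on [4:d]
sources: [0:d, 2:a]
N(rest) = Σ N(rest − s) over sources s of rest; N(one piece) = 1:
  size 1 → [2]=1  [5]=1
  size 2 → [2,5]=2  [4,5]=1
  size 3 → [2,4,5]=3  [3,4,5]=1
  size 4 → [1,3,4,5]=1  [2,3,4,5]=4
  first=0(d) contributes 5
  first=2(a) contributes 1
|[w]| = 6

6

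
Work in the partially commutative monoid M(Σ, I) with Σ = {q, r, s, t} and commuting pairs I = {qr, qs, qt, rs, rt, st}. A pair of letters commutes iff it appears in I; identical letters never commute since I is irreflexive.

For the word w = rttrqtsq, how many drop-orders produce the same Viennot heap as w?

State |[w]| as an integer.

1680

piece 0:r — minimal
piece 1:t — minimal
piece 2:t rests on {1:t}
piece 3:r rests on {0:r}
piece 4:q — minimal
piece 5:t rests on {2:t}
piece 6:s — minimal
piece 7:q rests on {4:q}
minimal pieces: {0:r, 1:t, 4:q, 6:s}
ways to finish when only these pieces remain (= sum over removing one remaining piece with nothing left below it):
  1 left: {3}→1  {5}→1  {6}→1  {7}→1
  2 left: {0,3}→1  {2,5}→1  {3,5}→2  {3,6}→2  {3,7}→2  {4,7}→1  {5,6}→2  {5,7}→2  {6,7}→2
  3 left: {0,3,5}→3  {0,3,6}→3  {0,3,7}→3  {1,2,5}→1  {2,3,5}→3  {2,5,6}→3  {2,5,7}→3  {3,4,7}→3  {3,5,6}→6  {3,5,7}→6  {3,6,7}→6  {4,5,7}→3  {4,6,7}→3  {5,6,7}→6
  4 left: {0,2,3,5}→6  {0,3,4,7}→6  {0,3,5,6}→12  {0,3,5,7}→12  {0,3,6,7}→12  {1,2,3,5}→4  {1,2,5,6}→4  {1,2,5,7}→4  {2,3,5,6}→12  {2,3,5,7}→12  {2,4,5,7}→6  {2,5,6,7}→12  {3,4,5,7}→12  {3,4,6,7}→12  {3,5,6,7}→24  {4,5,6,7}→12
  5 left: {0,1,2,3,5}→10  {0,2,3,5,6}→30  {0,2,3,5,7}→30  {0,3,4,5,7}→30  {0,3,4,6,7}→30  {0,3,5,6,7}→60  {1,2,3,5,6}→20  {1,2,3,5,7}→20  {1,2,4,5,7}→10  {1,2,5,6,7}→20  {2,3,4,5,7}→30  {2,3,5,6,7}→60  {2,4,5,6,7}→30  {3,4,5,6,7}→60
  6 left: {0,1,2,3,5,6}→60  {0,1,2,3,5,7}→60  {0,2,3,4,5,7}→90  {0,2,3,5,6,7}→180  {0,3,4,5,6,7}→180  {1,2,3,4,5,7}→60  {1,2,3,5,6,7}→120  {1,2,4,5,6,7}→60  {2,3,4,5,6,7}→180
  placing 0:r first → 420 extensions
  placing 1:t first → 630 extensions
  placing 4:q first → 420 extensions
  placing 6:s first → 210 extensions
total linear extensions = 1680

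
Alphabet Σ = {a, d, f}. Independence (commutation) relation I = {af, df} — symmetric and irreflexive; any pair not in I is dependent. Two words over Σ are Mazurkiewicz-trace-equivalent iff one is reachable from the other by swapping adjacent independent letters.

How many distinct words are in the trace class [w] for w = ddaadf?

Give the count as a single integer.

drop 0:d onto floor
drop 1:d onto {0:d}
drop 2:a onto {1:d}
drop 3:a onto {2:a}
drop 4:d onto {3:a}
drop 5:f onto floor
ground layer = {0:d, 5:f}
drop-orders for the pieces not yet dropped (sum over which currently-grounded one goes next):
  1 to go: {4} 1  {5} 1
  2 to go: {3,4} 1  {4,5} 2
  3 to go: {2,3,4} 1  {3,4,5} 3
  4 to go: {1,2,3,4} 1  {2,3,4,5} 4
  if 0:d drops first: 5 orders
  if 5:f drops first: 1 orders
heap linearizations: 6

6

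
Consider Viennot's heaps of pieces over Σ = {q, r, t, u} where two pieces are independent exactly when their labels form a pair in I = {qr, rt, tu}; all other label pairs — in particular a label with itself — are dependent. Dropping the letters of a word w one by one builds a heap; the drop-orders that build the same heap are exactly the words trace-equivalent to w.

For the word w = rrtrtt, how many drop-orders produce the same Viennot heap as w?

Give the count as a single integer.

20

piece 0:r — minimal
piece 1:r rests on {0:r}
piece 2:t — minimal
piece 3:r rests on {1:r}
piece 4:t rests on {2:t}
piece 5:t rests on {4:t}
minimal pieces: {0:r, 2:t}
ways to finish when only these pieces remain (= sum over removing one remaining piece with nothing left below it):
  1 left: {3}→1  {5}→1
  2 left: {1,3}→1  {3,5}→2  {4,5}→1
  3 left: {0,1,3}→1  {1,3,5}→3  {2,4,5}→1  {3,4,5}→3
  4 left: {0,1,3,5}→4  {1,3,4,5}→6  {2,3,4,5}→4
  placing 0:r first → 10 extensions
  placing 2:t first → 10 extensions
total linear extensions = 20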